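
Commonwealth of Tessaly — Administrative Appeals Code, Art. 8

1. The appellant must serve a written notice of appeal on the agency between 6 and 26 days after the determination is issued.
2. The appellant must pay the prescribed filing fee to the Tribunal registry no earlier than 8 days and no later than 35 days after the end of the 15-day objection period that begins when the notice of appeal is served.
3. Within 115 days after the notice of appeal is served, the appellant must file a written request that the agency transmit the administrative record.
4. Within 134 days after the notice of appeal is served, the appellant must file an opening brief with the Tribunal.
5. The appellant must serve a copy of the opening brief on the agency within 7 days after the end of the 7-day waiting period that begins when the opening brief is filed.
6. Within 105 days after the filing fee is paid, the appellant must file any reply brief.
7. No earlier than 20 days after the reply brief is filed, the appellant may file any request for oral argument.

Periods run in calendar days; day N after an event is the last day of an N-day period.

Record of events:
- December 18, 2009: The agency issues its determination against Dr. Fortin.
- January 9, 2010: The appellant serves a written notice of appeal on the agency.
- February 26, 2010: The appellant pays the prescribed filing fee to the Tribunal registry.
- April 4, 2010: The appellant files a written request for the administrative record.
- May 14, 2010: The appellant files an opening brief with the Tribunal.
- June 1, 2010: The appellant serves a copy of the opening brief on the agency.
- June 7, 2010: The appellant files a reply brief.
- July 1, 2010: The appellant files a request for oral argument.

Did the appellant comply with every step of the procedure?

No

Step 1: the window is 6–26 days after December 18, 2009 (when the determination is issued), so December 24, 2009 through January 13, 2010; done January 9, 2010, which is between those dates.
Step 2: the window is 8–35 days after January 24, 2010 (end of the 15-day objection period, which began when the notice of appeal is served on January 9, 2010), so February 1, 2010 through February 28, 2010; done February 26, 2010 — within the window.
Step 3: 115 days after January 9, 2010 (when the notice of appeal is served) is May 4, 2010; completed April 4, 2010, before the deadline.
Step 4: 134 days after January 9, 2010 (when the notice of appeal is served) is May 23, 2010; May 14, 2010 is within that limit.
Step 5: 7 days after May 21, 2010 (end of the 7-day waiting period, which began when the opening brief is filed on May 14, 2010) is May 28, 2010; June 1, 2010 misses that deadline by 4 days.
The analysis stops there.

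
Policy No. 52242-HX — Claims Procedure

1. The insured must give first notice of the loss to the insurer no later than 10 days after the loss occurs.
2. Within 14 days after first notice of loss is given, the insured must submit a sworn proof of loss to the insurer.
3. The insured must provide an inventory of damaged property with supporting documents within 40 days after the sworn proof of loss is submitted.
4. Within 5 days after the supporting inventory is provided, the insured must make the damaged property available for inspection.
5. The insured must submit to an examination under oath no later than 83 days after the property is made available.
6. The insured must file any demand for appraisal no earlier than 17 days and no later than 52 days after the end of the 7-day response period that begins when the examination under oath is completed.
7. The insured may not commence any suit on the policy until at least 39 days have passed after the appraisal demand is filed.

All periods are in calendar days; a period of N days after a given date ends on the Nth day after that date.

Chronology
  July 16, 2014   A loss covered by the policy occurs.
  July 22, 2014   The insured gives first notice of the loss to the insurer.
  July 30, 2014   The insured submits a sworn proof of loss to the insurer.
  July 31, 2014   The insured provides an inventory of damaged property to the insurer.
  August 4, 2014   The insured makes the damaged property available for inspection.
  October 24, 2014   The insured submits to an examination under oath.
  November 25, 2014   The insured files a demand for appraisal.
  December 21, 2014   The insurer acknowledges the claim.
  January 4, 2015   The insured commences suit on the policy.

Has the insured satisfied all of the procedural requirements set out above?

Yes

Step 1 — counting 10 days from July 16, 2014 (when the loss occurs) gives a deadline of July 26, 2014; July 22, 2014 is within that limit.
Step 2 — counting 14 days from July 22, 2014 (when first notice of loss is given) gives a deadline of August 5, 2014; done July 30, 2014 — timely.
Step 3 — counting 40 days from July 30, 2014 (when the sworn proof of loss is submitted) gives a deadline of September 8, 2014; July 31, 2014 is within that limit.
Step 4 — counting 5 days from July 31, 2014 (when the supporting inventory is provided) gives a deadline of August 5, 2014; done August 4, 2014 — timely.
Step 5 — counting 83 days from August 4, 2014 (when the property is made available) gives a deadline of October 26, 2014; done October 24, 2014 — timely.
Step 6 — 17 and 52 days from October 31, 2014 (end of the 7-day response period, which began when the examination under oath is completed on October 24, 2014) are November 17, 2014 and December 22, 2014 respectively; November 25, 2014 falls inside that range.
Step 7 — must wait 39 days from November 25, 2014 (when the appraisal demand is filed), so not before January 3, 2015; done January 4, 2015, after the minimum wait.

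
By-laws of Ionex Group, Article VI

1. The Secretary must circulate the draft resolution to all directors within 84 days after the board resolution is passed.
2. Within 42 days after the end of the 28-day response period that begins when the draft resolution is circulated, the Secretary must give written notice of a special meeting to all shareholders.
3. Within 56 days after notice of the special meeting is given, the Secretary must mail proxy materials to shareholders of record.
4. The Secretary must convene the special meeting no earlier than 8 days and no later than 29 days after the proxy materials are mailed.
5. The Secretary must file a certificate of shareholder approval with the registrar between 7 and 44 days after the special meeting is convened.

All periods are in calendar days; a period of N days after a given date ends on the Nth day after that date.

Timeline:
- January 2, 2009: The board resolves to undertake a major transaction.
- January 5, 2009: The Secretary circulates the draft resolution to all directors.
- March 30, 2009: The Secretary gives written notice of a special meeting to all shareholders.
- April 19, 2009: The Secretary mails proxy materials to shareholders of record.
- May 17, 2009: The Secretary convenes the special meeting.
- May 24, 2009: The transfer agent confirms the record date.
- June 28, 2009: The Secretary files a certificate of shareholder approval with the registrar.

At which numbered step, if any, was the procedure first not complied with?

Step 2

Step 1 — counting 84 days from January 2, 2009 (when the board resolution is passed) gives a deadline of March 27, 2009; completed January 5, 2009, before the deadline.
Step 2 — counting 42 days from February 2, 2009 (end of the 28-day response period, which began when the draft resolution is circulated on January 5, 2009) gives a deadline of March 16, 2009; March 30, 2009 misses that deadline by 14 days.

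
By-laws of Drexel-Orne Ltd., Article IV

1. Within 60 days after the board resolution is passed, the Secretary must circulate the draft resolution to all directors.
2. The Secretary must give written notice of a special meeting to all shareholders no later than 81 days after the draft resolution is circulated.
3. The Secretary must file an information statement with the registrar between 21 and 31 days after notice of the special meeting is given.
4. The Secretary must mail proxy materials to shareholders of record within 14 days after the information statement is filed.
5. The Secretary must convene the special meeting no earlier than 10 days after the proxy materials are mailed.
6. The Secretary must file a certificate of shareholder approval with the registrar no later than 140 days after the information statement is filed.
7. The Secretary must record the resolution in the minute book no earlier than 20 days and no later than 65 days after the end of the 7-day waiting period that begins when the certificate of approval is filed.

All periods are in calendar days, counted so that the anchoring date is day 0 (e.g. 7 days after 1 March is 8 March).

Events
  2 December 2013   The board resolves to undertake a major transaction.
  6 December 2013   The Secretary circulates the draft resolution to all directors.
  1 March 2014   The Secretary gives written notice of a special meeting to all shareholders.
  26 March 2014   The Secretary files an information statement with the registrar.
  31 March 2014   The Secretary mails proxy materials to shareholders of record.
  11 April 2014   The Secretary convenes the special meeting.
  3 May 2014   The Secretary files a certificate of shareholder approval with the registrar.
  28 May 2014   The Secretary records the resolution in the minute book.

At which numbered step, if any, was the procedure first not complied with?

Step 2

(1) due by 2 December 2013 + 60 days = 31 January 2014; 6 December 2013 is within that limit.
(2) due by 6 December 2013 + 81 days = 25 February 2014; done 1 March 2014 — 4 days late.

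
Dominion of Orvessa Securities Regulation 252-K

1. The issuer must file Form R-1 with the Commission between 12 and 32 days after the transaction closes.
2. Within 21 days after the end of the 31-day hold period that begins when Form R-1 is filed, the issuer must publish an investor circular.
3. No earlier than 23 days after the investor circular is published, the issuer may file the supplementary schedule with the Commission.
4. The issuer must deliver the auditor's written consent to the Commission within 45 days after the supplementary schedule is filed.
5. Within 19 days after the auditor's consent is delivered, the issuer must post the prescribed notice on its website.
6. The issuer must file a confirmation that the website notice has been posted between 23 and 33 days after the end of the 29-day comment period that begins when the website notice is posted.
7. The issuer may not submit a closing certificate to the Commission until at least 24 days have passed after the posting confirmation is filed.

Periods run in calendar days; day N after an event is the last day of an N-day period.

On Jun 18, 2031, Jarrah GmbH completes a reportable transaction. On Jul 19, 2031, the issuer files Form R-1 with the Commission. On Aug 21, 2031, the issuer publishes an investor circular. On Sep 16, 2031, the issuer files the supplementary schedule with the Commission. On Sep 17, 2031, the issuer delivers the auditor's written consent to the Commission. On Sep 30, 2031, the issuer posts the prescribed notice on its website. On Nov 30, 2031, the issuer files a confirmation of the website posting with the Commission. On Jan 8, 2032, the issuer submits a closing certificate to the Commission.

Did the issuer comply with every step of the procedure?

Yes

Step 1 — 12 and 32 days from Jun 18, 2031 (when the transaction closes) are Jun 30, 2031 and Jul 20, 2031 respectively; Jul 19, 2031 falls inside that range.
Step 2 — counting 21 days from Aug 19, 2031 (end of the 31-day hold period, which began when Form R-1 is filed on Jul 19, 2031) gives a deadline of Sep 9, 2031; done Aug 21, 2031 — timely.
Step 3 — must wait 23 days from Aug 21, 2031 (when the investor circular is published), so not before Sep 13, 2031; done Sep 16, 2031 — permitted.
Step 4 — counting 45 days from Sep 16, 2031 (when the supplementary schedule is filed) gives a deadline of Oct 31, 2031; Sep 17, 2031 is within that limit.
Step 5 — counting 19 days from Sep 17, 2031 (when the auditor's consent is delivered) gives a deadline of Oct 6, 2031; Sep 30, 2031 is within that limit.
Step 6 — 23 and 33 days from Oct 29, 2031 (end of the 29-day comment period, which began when the website notice is posted on Sep 30, 2031) are Nov 21, 2031 and Dec 1, 2031 respectively; done Nov 30, 2031 — within the window.
Step 7 — must wait 24 days from Nov 30, 2031 (when the posting confirmation is filed), so not before Dec 24, 2031; Jan 8, 2032 is on or after that date.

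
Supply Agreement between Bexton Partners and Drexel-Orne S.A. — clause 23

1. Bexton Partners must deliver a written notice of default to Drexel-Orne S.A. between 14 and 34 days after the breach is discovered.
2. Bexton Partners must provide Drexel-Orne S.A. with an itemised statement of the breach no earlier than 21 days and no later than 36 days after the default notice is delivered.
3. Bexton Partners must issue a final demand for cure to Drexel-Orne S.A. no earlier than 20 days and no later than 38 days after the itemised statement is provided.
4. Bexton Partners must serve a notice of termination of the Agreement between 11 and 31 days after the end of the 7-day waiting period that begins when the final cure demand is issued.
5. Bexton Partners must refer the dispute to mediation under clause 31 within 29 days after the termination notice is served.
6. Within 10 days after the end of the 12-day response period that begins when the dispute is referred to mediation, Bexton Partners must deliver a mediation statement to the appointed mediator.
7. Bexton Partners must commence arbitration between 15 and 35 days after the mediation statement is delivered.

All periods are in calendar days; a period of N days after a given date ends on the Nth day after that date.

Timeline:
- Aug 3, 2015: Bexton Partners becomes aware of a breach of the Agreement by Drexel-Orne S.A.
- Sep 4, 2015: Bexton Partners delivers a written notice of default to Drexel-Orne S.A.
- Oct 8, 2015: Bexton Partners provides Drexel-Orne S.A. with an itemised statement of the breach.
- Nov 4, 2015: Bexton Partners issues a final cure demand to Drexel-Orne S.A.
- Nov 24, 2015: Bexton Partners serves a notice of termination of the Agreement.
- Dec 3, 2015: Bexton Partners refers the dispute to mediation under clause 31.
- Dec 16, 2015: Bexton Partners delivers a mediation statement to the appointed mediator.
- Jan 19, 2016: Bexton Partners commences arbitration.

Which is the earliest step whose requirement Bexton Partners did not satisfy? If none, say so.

Step 1 — 14 and 34 days from Aug 3, 2015 (when the breach is discovered) are Aug 17, 2015 and Sep 6, 2015 respectively; done Sep 4, 2015, which is between those dates.
Step 2 — 21 and 36 days from Sep 4, 2015 (when the default notice is delivered) are Sep 25, 2015 and Oct 10, 2015 respectively; done Oct 8, 2015 — within the window.
Step 3 — 20 and 38 days from Oct 8, 2015 (when the itemised statement is provided) are Oct 28, 2015 and Nov 15, 2015 respectively; done Nov 4, 2015 — within the window.
Step 4 — 11 and 31 days from Nov 11, 2015 (end of the 7-day waiting period, which began when the final cure demand is issued on Nov 4, 2015) are Nov 22, 2015 and Dec 12, 2015 respectively; done Nov 24, 2015, which is between those dates.
Step 5 — counting 29 days from Nov 24, 2015 (when the termination notice is served) gives a deadline of Dec 23, 2015; done Dec 3, 2015 — timely.
Step 6 — counting 10 days from Dec 15, 2015 (end of the 12-day response period, which began when the dispute is referred to mediation on Dec 3, 2015) gives a deadline of Dec 25, 2015; done Dec 16, 2015 — timely.
Step 7 — 15 and 35 days from Dec 16, 2015 (when the mediation statement is delivered) are Dec 31, 2015 and Jan 20, 2016 respectively; done Jan 19, 2016 — within the window.

None — every step was satisfied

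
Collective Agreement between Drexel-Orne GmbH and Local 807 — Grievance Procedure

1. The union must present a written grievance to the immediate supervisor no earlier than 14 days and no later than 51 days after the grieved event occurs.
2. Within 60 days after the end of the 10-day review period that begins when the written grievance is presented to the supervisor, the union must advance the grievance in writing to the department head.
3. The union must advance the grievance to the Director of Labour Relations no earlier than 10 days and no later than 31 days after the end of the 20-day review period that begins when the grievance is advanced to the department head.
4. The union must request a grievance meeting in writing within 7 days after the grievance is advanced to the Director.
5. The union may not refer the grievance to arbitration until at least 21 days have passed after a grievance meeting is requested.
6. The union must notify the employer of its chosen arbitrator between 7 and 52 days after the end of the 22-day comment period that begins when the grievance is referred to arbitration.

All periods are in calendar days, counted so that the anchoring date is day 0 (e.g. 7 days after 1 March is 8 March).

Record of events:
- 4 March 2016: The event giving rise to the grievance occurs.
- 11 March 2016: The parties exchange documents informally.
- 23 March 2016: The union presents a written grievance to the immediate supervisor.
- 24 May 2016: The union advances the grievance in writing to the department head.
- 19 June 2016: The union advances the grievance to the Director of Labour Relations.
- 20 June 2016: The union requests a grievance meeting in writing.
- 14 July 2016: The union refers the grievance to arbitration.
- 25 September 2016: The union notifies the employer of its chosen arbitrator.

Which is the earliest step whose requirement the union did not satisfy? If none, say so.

(1) the permitted window runs from 4 March 2016 + 14 = 18 March 2016 to 4 March 2016 + 51 = 24 April 2016; 23 March 2016 falls inside that range.
(2) due by 2 April 2016 + 60 days = 1 June 2016; 24 May 2016 is within that limit.
(3) the permitted window runs from 13 June 2016 + 10 = 23 June 2016 to 13 June 2016 + 31 = 14 July 2016; 19 June 2016 is 4 days too early.

Step 3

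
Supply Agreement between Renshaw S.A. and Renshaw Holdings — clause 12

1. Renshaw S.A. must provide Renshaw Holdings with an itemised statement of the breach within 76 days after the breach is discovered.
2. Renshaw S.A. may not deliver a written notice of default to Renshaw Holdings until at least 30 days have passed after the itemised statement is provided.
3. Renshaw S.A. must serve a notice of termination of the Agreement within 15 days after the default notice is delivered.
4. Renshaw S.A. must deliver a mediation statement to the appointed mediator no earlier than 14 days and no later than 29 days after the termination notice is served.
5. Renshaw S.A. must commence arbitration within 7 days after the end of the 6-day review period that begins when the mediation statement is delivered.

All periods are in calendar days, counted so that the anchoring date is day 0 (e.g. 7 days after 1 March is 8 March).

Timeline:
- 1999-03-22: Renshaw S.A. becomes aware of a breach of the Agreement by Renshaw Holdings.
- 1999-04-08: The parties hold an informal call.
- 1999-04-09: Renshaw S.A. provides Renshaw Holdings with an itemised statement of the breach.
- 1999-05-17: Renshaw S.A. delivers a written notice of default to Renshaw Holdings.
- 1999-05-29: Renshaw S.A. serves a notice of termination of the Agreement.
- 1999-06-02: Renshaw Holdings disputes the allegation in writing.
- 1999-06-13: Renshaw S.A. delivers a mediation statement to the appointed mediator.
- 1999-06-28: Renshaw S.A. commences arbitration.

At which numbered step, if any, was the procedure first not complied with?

Step 1: 76 days after 1999-03-22 (when the breach is discovered) is 1999-06-06; completed 1999-04-09, before the deadline.
Step 2: the earliest permitted date is 30 days after 1999-04-09 (when the itemised statement is provided), i.e. 1999-05-09; done 1999-05-17, after the minimum wait.
Step 3: 15 days after 1999-05-17 (when the default notice is delivered) is 1999-06-01; done 1999-05-29 — timely.
Step 4: the window is 14–29 days after 1999-05-29 (when the termination notice is served), so 1999-06-12 through 1999-06-27; done 1999-06-13, which is between those dates.
Step 5: 7 days after 1999-06-19 (end of the 6-day review period, which began when the mediation statement is delivered on 1999-06-13) is 1999-06-26; 1999-06-28 misses that deadline by 2 days.

Step 5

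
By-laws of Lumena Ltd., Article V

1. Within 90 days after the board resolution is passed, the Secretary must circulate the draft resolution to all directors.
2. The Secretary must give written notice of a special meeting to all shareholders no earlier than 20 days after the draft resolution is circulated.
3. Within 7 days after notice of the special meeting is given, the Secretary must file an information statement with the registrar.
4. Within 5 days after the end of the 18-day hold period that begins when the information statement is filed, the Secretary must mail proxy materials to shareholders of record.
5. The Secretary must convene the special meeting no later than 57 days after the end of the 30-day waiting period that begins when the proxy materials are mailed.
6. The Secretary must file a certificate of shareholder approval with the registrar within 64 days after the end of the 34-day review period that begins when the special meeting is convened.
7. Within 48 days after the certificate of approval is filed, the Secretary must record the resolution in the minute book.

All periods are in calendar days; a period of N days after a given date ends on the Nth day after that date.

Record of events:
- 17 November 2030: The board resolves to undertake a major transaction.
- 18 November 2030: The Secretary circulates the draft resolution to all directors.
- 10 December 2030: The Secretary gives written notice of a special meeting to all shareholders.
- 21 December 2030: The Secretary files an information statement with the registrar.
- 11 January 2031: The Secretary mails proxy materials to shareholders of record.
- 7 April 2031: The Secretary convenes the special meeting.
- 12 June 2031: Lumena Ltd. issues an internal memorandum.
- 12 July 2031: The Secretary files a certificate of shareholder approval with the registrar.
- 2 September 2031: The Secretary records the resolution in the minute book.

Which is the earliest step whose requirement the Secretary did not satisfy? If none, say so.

(1) due by 17 November 2030 + 90 days = 15 February 2031; 18 November 2030 is within that limit.
(2) permitted from 18 November 2030 + 20 days = 8 December 2030 onward; done 10 December 2030, after the minimum wait.
(3) due by 10 December 2030 + 7 days = 17 December 2030; 21 December 2030 misses that deadline by 4 days.

Step 3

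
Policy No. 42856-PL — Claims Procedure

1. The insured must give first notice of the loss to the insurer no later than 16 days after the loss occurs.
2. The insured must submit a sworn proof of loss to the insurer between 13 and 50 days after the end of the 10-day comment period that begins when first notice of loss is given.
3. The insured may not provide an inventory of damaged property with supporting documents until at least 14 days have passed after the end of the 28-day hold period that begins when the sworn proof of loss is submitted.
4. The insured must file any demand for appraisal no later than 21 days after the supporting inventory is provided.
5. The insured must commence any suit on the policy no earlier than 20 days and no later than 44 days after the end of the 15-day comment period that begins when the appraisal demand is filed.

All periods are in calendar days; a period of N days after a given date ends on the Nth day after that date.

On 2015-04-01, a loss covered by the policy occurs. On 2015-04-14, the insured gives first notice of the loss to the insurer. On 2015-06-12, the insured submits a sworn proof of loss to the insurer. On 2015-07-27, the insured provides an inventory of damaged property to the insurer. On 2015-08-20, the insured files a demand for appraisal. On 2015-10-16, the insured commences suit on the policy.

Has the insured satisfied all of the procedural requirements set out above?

No

(1) due by 2015-04-01 + 16 days = 2015-04-17; done 2015-04-14 — timely.
(2) the permitted window runs from 2015-04-24 + 13 = 2015-05-07 to 2015-04-24 + 50 = 2015-06-13; 2015-06-12 falls inside that range.
(3) permitted from 2015-07-10 + 14 days = 2015-07-24 onward; done 2015-07-27 — permitted.
(4) due by 2015-07-27 + 21 days = 2015-08-17; 2015-08-20 misses that deadline by 3 days.
Later steps need not be reached.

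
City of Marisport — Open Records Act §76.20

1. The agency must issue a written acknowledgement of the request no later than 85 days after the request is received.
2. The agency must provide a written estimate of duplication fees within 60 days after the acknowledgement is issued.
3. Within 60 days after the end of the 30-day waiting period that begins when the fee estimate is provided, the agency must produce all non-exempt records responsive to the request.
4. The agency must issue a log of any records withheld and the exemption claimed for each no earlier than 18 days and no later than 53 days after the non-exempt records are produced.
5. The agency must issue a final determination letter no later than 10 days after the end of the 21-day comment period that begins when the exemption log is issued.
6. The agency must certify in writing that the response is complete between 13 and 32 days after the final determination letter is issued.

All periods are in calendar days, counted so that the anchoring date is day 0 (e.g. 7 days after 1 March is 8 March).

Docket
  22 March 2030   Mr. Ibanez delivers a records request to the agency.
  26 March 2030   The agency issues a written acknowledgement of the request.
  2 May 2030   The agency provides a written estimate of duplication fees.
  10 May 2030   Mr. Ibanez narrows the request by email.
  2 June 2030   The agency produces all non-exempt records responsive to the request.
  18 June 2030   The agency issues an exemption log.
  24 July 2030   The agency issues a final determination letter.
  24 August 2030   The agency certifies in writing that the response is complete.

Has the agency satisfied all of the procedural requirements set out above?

Step 1: 85 days after 22 March 2030 (when the request is received) is 15 June 2030; done 26 March 2030 — timely.
Step 2: 60 days after 26 March 2030 (when the acknowledgement is issued) is 25 May 2030; done 2 May 2030 — timely.
Step 3: 60 days after 1 June 2030 (end of the 30-day waiting period, which began when the fee estimate is provided on 2 May 2030) is 31 July 2030; done 2 June 2030 — timely.
Step 4: the window is 18–53 days after 2 June 2030 (when the non-exempt records are produced), so 20 June 2030 through 25 July 2030; 18 June 2030 is 2 days too early.
No need to go further; step 4 was not satisfied.

No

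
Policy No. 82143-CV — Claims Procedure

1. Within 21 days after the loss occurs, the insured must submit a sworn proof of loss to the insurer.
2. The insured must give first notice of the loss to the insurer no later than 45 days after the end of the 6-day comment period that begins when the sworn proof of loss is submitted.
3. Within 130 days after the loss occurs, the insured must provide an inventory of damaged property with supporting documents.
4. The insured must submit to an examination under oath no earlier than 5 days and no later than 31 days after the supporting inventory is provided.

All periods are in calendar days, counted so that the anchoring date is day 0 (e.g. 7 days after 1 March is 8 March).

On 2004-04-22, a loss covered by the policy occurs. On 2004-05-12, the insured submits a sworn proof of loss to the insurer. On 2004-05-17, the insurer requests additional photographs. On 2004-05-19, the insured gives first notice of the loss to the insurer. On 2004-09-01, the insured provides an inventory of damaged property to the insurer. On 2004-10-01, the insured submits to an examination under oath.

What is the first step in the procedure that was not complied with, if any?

Step 3

Step 1 — counting 21 days from 2004-04-22 (when the loss occurs) gives a deadline of 2004-05-13; 2004-05-12 is within that limit.
Step 2 — counting 45 days from 2004-05-18 (end of the 6-day comment period, which began when the sworn proof of loss is submitted on 2004-05-12) gives a deadline of 2004-07-02; 2004-05-19 is within that limit.
Step 3 — counting 130 days from 2004-04-22 (when the loss occurs) gives a deadline of 2004-08-30; done 2004-09-01 — 2 days late.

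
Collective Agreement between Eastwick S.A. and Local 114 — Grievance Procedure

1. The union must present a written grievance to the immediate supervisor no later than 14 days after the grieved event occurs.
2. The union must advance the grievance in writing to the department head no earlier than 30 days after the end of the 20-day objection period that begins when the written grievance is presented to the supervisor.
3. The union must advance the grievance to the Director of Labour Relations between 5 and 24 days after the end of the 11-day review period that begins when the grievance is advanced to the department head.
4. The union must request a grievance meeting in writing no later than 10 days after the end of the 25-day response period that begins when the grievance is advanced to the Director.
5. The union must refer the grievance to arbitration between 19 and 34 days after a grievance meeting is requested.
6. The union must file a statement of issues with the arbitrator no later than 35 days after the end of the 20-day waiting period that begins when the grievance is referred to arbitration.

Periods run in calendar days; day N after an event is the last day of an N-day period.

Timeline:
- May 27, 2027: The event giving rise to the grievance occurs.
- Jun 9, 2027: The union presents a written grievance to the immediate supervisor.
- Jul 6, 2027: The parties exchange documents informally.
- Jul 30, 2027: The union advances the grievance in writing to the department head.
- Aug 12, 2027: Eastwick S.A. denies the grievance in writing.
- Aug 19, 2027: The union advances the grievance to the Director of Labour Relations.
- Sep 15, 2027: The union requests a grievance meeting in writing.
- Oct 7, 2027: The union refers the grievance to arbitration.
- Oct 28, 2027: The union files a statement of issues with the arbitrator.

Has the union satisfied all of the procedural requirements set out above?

(1) due by May 27, 2027 + 14 days = Jun 10, 2027; done Jun 9, 2027 — timely.
(2) permitted from Jun 29, 2027 + 30 days = Jul 29, 2027 onward; Jul 30, 2027 is on or after that date.
(3) the permitted window runs from Aug 10, 2027 + 5 = Aug 15, 2027 to Aug 10, 2027 + 24 = Sep 3, 2027; done Aug 19, 2027 — within the window.
(4) due by Sep 13, 2027 + 10 days = Sep 23, 2027; Sep 15, 2027 is within that limit.
(5) the permitted window runs from Sep 15, 2027 + 19 = Oct 4, 2027 to Sep 15, 2027 + 34 = Oct 19, 2027; Oct 7, 2027 falls inside that range.
(6) due by Oct 27, 2027 + 35 days = Dec 1, 2027; done Oct 28, 2027 — timely.

Yes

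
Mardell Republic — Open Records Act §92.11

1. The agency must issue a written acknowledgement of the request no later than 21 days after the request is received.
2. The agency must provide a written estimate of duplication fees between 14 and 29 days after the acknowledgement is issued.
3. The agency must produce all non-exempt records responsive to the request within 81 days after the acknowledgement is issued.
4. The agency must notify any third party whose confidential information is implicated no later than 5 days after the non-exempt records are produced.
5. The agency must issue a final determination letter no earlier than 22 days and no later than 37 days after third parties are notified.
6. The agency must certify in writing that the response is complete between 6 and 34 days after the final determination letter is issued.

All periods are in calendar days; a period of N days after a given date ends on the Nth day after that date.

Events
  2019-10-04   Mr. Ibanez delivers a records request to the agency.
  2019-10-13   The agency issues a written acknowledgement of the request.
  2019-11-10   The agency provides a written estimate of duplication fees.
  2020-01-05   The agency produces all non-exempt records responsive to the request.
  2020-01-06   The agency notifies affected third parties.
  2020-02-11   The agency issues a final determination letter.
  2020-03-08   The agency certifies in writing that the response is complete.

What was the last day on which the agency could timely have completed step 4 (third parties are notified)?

Step 4 runs from 2020-01-05, when the non-exempt records are produced. 5 days after 2020-01-05 is 2020-01-10.

2020-01-10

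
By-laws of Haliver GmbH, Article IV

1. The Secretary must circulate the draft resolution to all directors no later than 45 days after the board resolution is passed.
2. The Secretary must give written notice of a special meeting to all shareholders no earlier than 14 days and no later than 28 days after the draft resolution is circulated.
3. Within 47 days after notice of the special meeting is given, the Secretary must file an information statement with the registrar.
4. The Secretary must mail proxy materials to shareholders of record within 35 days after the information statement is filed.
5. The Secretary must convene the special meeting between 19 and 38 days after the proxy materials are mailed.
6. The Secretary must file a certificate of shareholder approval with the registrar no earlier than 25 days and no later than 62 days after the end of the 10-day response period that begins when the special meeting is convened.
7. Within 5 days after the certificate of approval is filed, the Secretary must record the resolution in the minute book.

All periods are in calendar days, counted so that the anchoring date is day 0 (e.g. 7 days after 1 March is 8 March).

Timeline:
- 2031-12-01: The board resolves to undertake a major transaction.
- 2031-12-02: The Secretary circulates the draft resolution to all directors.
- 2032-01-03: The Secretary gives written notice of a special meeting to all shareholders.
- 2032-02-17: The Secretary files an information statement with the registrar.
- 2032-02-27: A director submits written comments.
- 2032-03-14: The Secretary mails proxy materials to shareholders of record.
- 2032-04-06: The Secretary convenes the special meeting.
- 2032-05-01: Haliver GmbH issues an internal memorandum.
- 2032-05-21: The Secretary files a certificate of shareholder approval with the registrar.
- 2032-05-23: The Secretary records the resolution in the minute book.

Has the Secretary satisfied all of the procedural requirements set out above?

Step 1: 45 days after 2031-12-01 (when the board resolution is passed) is 2032-01-15; done 2031-12-02 — timely.
Step 2: the window is 14–28 days after 2031-12-02 (when the draft resolution is circulated), so 2031-12-16 through 2031-12-30; done 2032-01-03 — 4 days after the window closed.

No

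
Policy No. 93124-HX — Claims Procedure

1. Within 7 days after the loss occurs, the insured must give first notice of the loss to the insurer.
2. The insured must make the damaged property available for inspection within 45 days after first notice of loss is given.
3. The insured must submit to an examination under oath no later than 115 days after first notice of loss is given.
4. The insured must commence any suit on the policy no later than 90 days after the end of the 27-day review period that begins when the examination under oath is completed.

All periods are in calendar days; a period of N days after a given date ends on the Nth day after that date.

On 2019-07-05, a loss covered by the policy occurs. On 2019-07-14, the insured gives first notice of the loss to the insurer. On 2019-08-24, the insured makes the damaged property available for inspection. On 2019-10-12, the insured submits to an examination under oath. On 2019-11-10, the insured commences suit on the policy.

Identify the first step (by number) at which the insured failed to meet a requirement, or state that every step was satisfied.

Step 1 — counting 7 days from 2019-07-05 (when the loss occurs) gives a deadline of 2019-07-12; not done until 2019-07-14, 2 days after the deadline.
The procedure was therefore not followed at step 1.

Step 1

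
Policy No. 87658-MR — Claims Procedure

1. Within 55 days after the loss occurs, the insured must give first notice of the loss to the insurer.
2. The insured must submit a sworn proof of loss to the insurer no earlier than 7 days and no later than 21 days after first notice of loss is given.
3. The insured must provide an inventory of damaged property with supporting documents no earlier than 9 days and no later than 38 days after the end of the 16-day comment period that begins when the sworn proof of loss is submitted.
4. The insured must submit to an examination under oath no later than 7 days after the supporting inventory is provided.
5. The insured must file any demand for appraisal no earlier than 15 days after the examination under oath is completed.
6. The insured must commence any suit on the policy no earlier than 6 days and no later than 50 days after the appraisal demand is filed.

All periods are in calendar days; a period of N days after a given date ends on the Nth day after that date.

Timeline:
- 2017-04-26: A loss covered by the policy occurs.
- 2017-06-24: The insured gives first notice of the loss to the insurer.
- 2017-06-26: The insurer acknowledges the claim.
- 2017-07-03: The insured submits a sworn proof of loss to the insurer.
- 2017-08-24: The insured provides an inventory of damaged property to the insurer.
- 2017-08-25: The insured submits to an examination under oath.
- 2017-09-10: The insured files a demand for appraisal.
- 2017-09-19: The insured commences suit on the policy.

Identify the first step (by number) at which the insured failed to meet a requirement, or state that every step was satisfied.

Step 1: 55 days after 2017-04-26 (when the loss occurs) is 2017-06-20; done 2017-06-24 — 4 days late.
That is the first point of non-compliance.

Step 1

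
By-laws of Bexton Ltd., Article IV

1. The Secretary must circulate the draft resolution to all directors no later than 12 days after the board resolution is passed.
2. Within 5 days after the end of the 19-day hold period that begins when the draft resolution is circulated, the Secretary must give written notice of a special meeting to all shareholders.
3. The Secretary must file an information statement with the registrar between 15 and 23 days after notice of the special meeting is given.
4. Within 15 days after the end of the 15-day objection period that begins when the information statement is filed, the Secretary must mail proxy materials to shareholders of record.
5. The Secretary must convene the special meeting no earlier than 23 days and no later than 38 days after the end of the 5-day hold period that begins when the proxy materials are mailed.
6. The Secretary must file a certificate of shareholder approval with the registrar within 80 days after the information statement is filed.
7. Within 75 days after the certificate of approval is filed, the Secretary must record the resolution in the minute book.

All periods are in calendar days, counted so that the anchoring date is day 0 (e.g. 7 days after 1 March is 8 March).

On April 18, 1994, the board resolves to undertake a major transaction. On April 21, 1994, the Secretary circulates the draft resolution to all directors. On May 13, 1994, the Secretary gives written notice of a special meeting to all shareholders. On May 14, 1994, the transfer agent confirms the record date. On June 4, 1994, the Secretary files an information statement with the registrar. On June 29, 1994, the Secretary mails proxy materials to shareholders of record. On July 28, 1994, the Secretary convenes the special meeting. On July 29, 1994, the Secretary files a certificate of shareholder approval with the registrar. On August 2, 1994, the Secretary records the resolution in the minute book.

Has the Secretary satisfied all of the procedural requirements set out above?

Yes

Step 1: 12 days after April 18, 1994 (when the board resolution is passed) is April 30, 1994; completed April 21, 1994, before the deadline.
Step 2: 5 days after May 10, 1994 (end of the 19-day hold period, which began when the draft resolution is circulated on April 21, 1994) is May 15, 1994; completed May 13, 1994, before the deadline.
Step 3: the window is 15–23 days after May 13, 1994 (when notice of the special meeting is given), so May 28, 1994 through June 5, 1994; June 4, 1994 falls inside that range.
Step 4: 15 days after June 19, 1994 (end of the 15-day objection period, which began when the information statement is filed on June 4, 1994) is July 4, 1994; June 29, 1994 is within that limit.
Step 5: the window is 23–38 days after July 4, 1994 (end of the 5-day hold period, which began when the proxy materials are mailed on June 29, 1994), so July 27, 1994 through August 11, 1994; done July 28, 1994 — within the window.
Step 6: 80 days after June 4, 1994 (when the information statement is filed) is August 23, 1994; July 29, 1994 is within that limit.
Step 7: 75 days after July 29, 1994 (when the certificate of approval is filed) is October 12, 1994; August 2, 1994 is within that limit.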